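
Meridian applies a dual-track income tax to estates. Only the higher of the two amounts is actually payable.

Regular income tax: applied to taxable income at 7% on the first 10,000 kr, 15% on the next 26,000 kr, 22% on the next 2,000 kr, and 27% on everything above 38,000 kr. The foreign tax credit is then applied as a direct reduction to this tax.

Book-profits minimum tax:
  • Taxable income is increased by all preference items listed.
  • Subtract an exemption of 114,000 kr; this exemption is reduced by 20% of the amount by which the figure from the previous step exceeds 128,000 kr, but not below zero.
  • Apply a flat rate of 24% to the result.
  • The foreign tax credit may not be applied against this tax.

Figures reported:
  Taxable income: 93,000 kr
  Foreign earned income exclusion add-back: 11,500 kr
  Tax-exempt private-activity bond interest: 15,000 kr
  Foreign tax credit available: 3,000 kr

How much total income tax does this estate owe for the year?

Regular income tax:
  10,000 kr × 7% = 700 kr
  26,000 kr × 15% = 3,900 kr
  2,000 kr × 22% = 440 kr
  55,000 kr × 27% = 14,850 kr
  → 19,890 kr
  Less foreign tax credit 3,000 kr → 16,890 kr

Book-profits minimum tax:
  Adjusted income: 93,000 kr + 11,500 kr + 15,000 kr = 119,500 kr
  Exemption: 119,500 kr ≤ 128,000 kr, so full 114,000 kr applies
  Base: 119,500 kr − 114,000 kr = 5,500 kr
  5,500 kr × 24% = 1,320 kr

16,890 kr > 1,320 kr, so the regular income tax governs.

16,890 kr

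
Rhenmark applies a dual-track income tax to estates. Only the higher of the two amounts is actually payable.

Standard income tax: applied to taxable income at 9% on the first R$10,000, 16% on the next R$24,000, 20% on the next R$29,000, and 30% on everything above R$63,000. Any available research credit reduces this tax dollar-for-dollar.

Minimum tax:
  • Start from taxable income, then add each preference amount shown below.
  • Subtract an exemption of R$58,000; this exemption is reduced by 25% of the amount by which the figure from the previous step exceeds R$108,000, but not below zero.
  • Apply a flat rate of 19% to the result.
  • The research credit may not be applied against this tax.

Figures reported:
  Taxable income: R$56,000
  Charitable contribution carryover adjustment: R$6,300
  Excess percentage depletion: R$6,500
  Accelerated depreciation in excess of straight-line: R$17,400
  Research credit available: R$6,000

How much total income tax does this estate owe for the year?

R$5,358

Minimum tax:
  Adjusted income: R$56,000 + R$6,300 + R$6,500 + R$17,400 = R$86,200
  Exemption: R$86,200 ≤ R$108,000, so full R$58,000 applies
  Base: R$86,200 − R$58,000 = R$28,200
  R$28,200 × 19% = R$5,358

Standard income tax:
  R$10,000 × 9% = R$900
  R$24,000 × 16% = R$3,840
  R$22,000 × 20% = R$4,400
  → R$9,140
  Less research credit R$6,000 → R$3,140

R$5,358 > R$3,140, so the minimum tax is the binding amount.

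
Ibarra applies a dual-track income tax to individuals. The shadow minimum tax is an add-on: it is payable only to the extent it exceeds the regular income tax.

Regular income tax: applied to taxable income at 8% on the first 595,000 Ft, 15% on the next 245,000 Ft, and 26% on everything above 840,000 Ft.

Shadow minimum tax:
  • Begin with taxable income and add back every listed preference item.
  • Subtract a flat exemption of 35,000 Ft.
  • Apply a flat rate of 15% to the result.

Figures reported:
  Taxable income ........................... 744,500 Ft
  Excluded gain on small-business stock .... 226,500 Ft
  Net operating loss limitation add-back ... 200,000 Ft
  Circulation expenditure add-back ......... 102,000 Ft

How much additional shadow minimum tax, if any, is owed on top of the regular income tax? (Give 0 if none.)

Shadow minimum tax:
  Adjusted income: 744,500 Ft + 226,500 Ft + 200,000 Ft + 102,000 Ft = 1,273,000 Ft
  Less exemption 35,000 Ft → base 1,238,000 Ft
  1,238,000 Ft × 15% = 185,700 Ft

Regular income tax:
  595,000 Ft × 8% = 47,600 Ft
  149,500 Ft × 15% = 22,425 Ft
  → 70,025 Ft

Excess of shadow minimum tax over regular income tax: 185,700 Ft − 70,025 Ft = 115,675 Ft.

115,675 Ft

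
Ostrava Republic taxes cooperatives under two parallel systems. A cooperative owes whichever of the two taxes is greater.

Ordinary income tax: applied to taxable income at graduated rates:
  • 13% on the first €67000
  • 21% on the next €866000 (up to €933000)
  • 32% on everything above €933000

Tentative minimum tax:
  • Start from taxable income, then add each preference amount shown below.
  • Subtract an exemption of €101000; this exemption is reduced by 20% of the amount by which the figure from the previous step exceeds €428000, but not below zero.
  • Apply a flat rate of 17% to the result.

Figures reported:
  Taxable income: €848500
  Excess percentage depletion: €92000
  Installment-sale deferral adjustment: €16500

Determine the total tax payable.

€172825

Ordinary income tax:
  €67000 × 13% = €8710
  €781500 × 21% = €164115
  → €172825

Tentative minimum tax:
  Adjusted income: €848500 + €92000 + €16500 = €957000
  Exemption: 20% × (€957000 − €428000) = €105800 ≥ €101000, so the exemption is fully phased out
  Base: €957000 − €0 = €957000
  €957000 × 17% = €162690

€172825 > €162690, so the ordinary income tax governs.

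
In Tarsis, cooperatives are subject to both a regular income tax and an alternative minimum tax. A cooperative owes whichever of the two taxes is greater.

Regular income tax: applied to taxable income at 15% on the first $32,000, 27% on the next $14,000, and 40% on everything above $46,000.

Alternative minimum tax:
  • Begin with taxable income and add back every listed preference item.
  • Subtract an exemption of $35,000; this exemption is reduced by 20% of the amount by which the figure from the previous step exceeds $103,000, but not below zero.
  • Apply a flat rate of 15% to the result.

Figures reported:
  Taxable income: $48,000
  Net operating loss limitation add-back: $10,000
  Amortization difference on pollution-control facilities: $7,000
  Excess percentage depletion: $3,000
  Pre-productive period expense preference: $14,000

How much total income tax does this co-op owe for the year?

$9,380

Regular income tax:
  $32,000 × 15% = $4,800
  $14,000 × 27% = $3,780
  $2,000 × 40% = $800
  → $9,380

Alternative minimum tax:
  Adjusted income: $48,000 + $10,000 + $7,000 + $3,000 + $14,000 = $82,000
  Exemption: $82,000 ≤ $103,000, so full $35,000 applies
  Base: $82,000 − $35,000 = $47,000
  $47,000 × 15% = $7,050

$9,380 > $7,050, so the regular income tax governs.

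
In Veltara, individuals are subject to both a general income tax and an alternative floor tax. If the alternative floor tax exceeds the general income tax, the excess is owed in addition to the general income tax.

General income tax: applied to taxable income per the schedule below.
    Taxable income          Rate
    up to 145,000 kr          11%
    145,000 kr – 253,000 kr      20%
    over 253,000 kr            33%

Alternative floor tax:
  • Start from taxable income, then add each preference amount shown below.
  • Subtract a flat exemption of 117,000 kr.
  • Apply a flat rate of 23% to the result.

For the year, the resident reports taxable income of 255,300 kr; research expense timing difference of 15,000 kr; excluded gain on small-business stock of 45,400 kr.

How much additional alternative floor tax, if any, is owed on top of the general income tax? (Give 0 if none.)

7,392 kr

General income tax:
  145,000 kr × 11% = 15,950 kr
  108,000 kr × 20% = 21,600 kr
  2,300 kr × 33% = 759 kr
  → 38,309 kr

Alternative floor tax:
  Adjusted income: 255,300 kr + 15,000 kr + 45,400 kr = 315,700 kr
  Less exemption 117,000 kr → base 198,700 kr
  198,700 kr × 23% = 45,701 kr

Excess of alternative floor tax over general income tax: 45,701 kr − 38,309 kr = 7,392 kr.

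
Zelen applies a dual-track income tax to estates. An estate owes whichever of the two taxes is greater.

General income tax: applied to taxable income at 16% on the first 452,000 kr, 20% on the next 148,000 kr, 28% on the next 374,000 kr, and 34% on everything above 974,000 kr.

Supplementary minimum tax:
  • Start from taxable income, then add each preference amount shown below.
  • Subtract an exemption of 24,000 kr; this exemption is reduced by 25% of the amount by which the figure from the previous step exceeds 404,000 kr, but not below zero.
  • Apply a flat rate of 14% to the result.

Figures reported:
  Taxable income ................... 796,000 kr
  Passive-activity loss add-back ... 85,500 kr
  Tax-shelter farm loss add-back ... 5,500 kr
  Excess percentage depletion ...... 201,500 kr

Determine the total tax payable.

General income tax:
  452,000 kr × 16% = 72,320 kr
  148,000 kr × 20% = 29,600 kr
  196,000 kr × 28% = 54,880 kr
  → 156,800 kr

Supplementary minimum tax:
  Adjusted income: 796,000 kr + 85,500 kr + 5,500 kr + 201,500 kr = 1,088,500 kr
  Exemption: 25% × (1,088,500 kr − 404,000 kr) = 171,125 kr ≥ 24,000 kr, so the exemption is fully phased out
  Base: 1,088,500 kr − 0 kr = 1,088,500 kr
  1,088,500 kr × 14% = 152,390 kr

156,800 kr > 152,390 kr, so the general income tax governs.

156,800 kr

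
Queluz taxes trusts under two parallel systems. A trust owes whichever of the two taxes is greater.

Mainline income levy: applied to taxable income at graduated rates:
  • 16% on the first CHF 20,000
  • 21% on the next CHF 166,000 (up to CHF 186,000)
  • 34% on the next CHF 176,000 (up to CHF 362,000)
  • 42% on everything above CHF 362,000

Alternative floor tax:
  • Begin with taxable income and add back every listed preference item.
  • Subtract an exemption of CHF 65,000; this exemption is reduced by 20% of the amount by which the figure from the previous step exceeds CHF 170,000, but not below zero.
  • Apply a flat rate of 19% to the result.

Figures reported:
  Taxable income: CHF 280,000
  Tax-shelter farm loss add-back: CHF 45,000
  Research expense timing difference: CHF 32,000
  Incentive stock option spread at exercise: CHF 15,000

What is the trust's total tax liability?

CHF 70,020

Mainline income levy:
  CHF 20,000 × 16% = CHF 3,200
  CHF 166,000 × 21% = CHF 34,860
  CHF 94,000 × 34% = CHF 31,960
  → CHF 70,020

Alternative floor tax:
  Adjusted income: CHF 280,000 + CHF 45,000 + CHF 32,000 + CHF 15,000 = CHF 372,000
  Exemption: CHF 65,000 − 20% × (CHF 372,000 − CHF 170,000) = CHF 65,000 − CHF 40,400 = CHF 24,600
  Base: CHF 372,000 − CHF 24,600 = CHF 347,400
  CHF 347,400 × 19% = CHF 66,006

CHF 70,020 > CHF 66,006, so the mainline income levy governs.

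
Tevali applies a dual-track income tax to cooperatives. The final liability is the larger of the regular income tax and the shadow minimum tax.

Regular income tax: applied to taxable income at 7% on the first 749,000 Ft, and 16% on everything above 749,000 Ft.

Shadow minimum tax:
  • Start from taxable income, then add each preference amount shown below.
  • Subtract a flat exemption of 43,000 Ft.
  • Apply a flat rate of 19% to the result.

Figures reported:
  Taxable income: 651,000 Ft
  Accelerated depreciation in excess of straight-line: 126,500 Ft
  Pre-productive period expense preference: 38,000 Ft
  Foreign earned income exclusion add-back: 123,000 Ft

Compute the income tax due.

Regular income tax:
  651,000 Ft × 7% = 45,570 Ft

Shadow minimum tax:
  Adjusted income: 651,000 Ft + 126,500 Ft + 38,000 Ft + 123,000 Ft = 938,500 Ft
  Less exemption 43,000 Ft → base 895,500 Ft
  895,500 Ft × 19% = 170,145 Ft

170,145 Ft > 45,570 Ft, so the shadow minimum tax is the binding amount.

170,145 Ft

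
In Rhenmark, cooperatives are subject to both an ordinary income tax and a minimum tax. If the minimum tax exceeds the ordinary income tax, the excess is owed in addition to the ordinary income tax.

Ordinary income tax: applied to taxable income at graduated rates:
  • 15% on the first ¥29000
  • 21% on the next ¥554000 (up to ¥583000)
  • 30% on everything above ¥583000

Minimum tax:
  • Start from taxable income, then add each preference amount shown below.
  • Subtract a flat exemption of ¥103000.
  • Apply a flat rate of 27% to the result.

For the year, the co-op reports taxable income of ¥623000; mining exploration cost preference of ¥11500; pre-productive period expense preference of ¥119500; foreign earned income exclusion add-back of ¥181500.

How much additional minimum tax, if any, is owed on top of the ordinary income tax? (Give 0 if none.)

¥92085

Ordinary income tax:
  ¥29000 × 15% = ¥4350
  ¥554000 × 21% = ¥116340
  ¥40000 × 30% = ¥12000
  → ¥132690

Minimum tax:
  Adjusted income: ¥623000 + ¥11500 + ¥119500 + ¥181500 = ¥935500
  Less exemption ¥103000 → base ¥832500
  ¥832500 × 27% = ¥224775

Excess of minimum tax over ordinary income tax: ¥224775 − ¥132690 = ¥92085.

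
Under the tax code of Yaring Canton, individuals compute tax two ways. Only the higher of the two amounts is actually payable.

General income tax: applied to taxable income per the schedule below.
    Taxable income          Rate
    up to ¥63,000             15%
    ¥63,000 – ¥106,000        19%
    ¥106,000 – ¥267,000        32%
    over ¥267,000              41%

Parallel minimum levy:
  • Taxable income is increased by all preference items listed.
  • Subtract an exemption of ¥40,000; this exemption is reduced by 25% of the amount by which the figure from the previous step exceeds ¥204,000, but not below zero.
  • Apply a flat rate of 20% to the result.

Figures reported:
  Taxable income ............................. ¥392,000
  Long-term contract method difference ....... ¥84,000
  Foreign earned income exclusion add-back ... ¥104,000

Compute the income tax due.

¥120,390

Parallel minimum levy:
  Adjusted income: ¥392,000 + ¥84,000 + ¥104,000 = ¥580,000
  Exemption: 25% × (¥580,000 − ¥204,000) = ¥94,000 ≥ ¥40,000, so the exemption is fully phased out
  Base: ¥580,000 − ¥0 = ¥580,000
  ¥580,000 × 20% = ¥116,000

General income tax:
  ¥63,000 × 15% = ¥9,450
  ¥43,000 × 19% = ¥8,170
  ¥161,000 × 32% = ¥51,520
  ¥125,000 × 41% = ¥51,250
  → ¥120,390

¥120,390 > ¥116,000, so the general income tax governs.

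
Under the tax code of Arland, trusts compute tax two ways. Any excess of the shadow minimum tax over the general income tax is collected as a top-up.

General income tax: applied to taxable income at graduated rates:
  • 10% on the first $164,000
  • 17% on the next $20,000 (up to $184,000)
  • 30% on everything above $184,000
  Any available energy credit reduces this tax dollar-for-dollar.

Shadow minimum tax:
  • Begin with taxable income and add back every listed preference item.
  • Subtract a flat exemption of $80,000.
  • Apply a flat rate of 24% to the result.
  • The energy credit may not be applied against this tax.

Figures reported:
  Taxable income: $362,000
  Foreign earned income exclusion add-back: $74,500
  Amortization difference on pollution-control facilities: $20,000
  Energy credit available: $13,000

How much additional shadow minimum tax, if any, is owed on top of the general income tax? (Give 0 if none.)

$30,160

General income tax:
  $164,000 × 10% = $16,400
  $20,000 × 17% = $3,400
  $178,000 × 30% = $53,400
  → $73,200
  Less energy credit $13,000 → $60,200

Shadow minimum tax:
  Adjusted income: $362,000 + $74,500 + $20,000 = $456,500
  Less exemption $80,000 → base $376,500
  $376,500 × 24% = $90,360

Excess of shadow minimum tax over general income tax: $90,360 − $60,200 = $30,160.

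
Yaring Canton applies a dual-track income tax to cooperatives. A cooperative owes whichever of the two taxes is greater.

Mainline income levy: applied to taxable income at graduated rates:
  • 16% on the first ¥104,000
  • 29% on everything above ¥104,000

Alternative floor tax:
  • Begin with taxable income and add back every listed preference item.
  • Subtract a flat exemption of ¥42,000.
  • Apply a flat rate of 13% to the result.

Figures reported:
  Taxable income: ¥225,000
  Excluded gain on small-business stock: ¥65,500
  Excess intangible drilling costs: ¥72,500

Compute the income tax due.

¥51,730

Alternative floor tax:
  Adjusted income: ¥225,000 + ¥65,500 + ¥72,500 = ¥363,000
  Less exemption ¥42,000 → base ¥321,000
  ¥321,000 × 13% = ¥41,730

Mainline income levy:
  ¥104,000 × 16% = ¥16,640
  ¥121,000 × 29% = ¥35,090
  → ¥51,730

¥51,730 > ¥41,730, so the mainline income levy governs.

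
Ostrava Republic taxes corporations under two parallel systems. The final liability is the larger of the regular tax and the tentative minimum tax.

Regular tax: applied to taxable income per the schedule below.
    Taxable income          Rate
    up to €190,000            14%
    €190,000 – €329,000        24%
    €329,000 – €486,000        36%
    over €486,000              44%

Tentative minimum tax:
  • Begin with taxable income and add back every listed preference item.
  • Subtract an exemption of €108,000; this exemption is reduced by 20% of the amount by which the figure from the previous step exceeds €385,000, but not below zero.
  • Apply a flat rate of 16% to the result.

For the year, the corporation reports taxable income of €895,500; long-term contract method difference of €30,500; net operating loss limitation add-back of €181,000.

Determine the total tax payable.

€296,660

Tentative minimum tax:
  Adjusted income: €895,500 + €30,500 + €181,000 = €1,107,000
  Exemption: 20% × (€1,107,000 − €385,000) = €144,400 ≥ €108,000, so the exemption is fully phased out
  Base: €1,107,000 − €0 = €1,107,000
  €1,107,000 × 16% = €177,120

Regular tax:
  €190,000 × 14% = €26,600
  €139,000 × 24% = €33,360
  €157,000 × 36% = €56,520
  €409,500 × 44% = €180,180
  → €296,660

€296,660 > €177,120, so the regular tax governs.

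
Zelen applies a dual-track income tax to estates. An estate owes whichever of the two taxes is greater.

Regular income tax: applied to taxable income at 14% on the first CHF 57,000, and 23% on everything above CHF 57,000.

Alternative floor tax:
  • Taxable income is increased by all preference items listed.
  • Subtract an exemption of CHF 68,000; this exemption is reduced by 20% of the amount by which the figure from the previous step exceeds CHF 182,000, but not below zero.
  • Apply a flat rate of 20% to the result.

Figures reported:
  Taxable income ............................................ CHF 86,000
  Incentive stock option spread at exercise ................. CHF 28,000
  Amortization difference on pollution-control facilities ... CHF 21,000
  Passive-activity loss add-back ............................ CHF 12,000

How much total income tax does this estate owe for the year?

CHF 15,800

Regular income tax:
  CHF 57,000 × 14% = CHF 7,980
  CHF 29,000 × 23% = CHF 6,670
  → CHF 14,650

Alternative floor tax:
  Adjusted income: CHF 86,000 + CHF 28,000 + CHF 21,000 + CHF 12,000 = CHF 147,000
  Exemption: CHF 147,000 ≤ CHF 182,000, so full CHF 68,000 applies
  Base: CHF 147,000 − CHF 68,000 = CHF 79,000
  CHF 79,000 × 20% = CHF 15,800

CHF 15,800 > CHF 14,650, so the alternative floor tax is the binding amount.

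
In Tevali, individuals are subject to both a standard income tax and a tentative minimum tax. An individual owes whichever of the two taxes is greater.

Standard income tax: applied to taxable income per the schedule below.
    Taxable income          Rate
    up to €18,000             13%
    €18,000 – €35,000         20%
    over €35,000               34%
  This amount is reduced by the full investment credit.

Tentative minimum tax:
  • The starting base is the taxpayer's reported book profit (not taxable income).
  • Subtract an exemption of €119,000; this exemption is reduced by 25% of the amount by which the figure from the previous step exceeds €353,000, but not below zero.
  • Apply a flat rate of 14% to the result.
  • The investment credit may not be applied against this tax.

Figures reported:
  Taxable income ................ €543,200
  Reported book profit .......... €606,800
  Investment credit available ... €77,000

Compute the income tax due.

€101,528

Tentative minimum tax:
  Base (reported book profit): €606,800
  Exemption: €119,000 − 25% × (€606,800 − €353,000) = €119,000 − €63,450 = €55,550
  Base: €606,800 − €55,550 = €551,250
  €551,250 × 14% = €77,175

Standard income tax:
  €18,000 × 13% = €2,340
  €17,000 × 20% = €3,400
  €508,200 × 34% = €172,788
  → €178,528
  Less investment credit €77,000 → €101,528

€101,528 > €77,175, so the standard income tax governs.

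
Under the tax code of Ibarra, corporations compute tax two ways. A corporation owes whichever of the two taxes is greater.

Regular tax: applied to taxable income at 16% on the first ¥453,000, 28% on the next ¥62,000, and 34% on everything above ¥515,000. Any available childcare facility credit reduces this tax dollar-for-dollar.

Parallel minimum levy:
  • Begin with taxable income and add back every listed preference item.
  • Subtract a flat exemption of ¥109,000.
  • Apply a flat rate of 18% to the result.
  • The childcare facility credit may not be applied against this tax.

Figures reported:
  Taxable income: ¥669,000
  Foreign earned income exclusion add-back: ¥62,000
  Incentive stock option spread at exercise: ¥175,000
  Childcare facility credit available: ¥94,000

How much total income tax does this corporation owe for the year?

Regular tax:
  ¥453,000 × 16% = ¥72,480
  ¥62,000 × 28% = ¥17,360
  ¥154,000 × 34% = ¥52,360
  → ¥142,200
  Less childcare facility credit ¥94,000 → ¥48,200

Parallel minimum levy:
  Adjusted income: ¥669,000 + ¥62,000 + ¥175,000 = ¥906,000
  Less exemption ¥109,000 → base ¥797,000
  ¥797,000 × 18% = ¥143,460

¥143,460 > ¥48,200, so the parallel minimum levy is the binding amount.

¥143,460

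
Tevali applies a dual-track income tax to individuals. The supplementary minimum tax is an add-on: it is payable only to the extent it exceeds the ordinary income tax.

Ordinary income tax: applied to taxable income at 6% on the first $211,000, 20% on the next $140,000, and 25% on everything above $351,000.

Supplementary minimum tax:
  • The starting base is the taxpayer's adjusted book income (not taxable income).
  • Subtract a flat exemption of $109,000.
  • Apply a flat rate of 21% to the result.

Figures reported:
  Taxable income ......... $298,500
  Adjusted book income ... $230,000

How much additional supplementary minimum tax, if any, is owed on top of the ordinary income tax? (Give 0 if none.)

Ordinary income tax:
  $211,000 × 6% = $12,660
  $87,500 × 20% = $17,500
  → $30,160

Supplementary minimum tax:
  Base (adjusted book income): $230,000
  Less exemption $109,000 → base $121,000
  $121,000 × 21% = $25,410

$25,410 ≤ $30,160, so no add-on is due.

$0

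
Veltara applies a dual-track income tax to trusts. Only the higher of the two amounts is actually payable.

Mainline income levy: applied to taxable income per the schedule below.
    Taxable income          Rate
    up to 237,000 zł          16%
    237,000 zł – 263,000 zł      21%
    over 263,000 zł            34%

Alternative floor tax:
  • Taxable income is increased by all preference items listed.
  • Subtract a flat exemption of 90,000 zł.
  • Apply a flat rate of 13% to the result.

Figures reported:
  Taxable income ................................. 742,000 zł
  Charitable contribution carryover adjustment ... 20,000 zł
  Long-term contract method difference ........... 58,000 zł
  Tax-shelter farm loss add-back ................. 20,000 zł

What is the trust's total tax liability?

Alternative floor tax:
  Adjusted income: 742,000 zł + 20,000 zł + 58,000 zł + 20,000 zł = 840,000 zł
  Less exemption 90,000 zł → base 750,000 zł
  750,000 zł × 13% = 97,500 zł

Mainline income levy:
  237,000 zł × 16% = 37,920 zł
  26,000 zł × 21% = 5,460 zł
  479,000 zł × 34% = 162,860 zł
  → 206,240 zł

206,240 zł > 97,500 zł, so the mainline income levy governs.

206,240 zł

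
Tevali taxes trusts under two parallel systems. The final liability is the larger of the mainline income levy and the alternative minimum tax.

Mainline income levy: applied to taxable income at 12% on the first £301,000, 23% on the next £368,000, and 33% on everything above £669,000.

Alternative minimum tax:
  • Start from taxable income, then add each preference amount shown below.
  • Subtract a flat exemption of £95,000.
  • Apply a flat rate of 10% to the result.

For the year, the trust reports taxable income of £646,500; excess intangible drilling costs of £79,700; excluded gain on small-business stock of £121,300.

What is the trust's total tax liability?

£115,585

Alternative minimum tax:
  Adjusted income: £646,500 + £79,700 + £121,300 = £847,500
  Less exemption £95,000 → base £752,500
  £752,500 × 10% = £75,250

Mainline income levy:
  £301,000 × 12% = £36,120
  £345,500 × 23% = £79,465
  → £115,585

£115,585 > £75,250, so the mainline income levy governs.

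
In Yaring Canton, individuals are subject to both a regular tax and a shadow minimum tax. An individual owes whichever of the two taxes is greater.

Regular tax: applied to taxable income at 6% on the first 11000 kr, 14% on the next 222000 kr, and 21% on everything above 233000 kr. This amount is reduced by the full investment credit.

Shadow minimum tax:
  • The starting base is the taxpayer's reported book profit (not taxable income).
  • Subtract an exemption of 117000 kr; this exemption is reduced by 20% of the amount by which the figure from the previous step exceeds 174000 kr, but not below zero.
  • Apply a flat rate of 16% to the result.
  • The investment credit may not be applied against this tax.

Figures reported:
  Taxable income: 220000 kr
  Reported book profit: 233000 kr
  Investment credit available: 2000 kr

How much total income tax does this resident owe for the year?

27920 kr

Regular tax:
  11000 kr × 6% = 660 kr
  209000 kr × 14% = 29260 kr
  → 29920 kr
  Less investment credit 2000 kr → 27920 kr

Shadow minimum tax:
  Base (reported book profit): 233000 kr
  Exemption: 117000 kr − 20% × (233000 kr − 174000 kr) = 117000 kr − 11800 kr = 105200 kr
  Base: 233000 kr − 105200 kr = 127800 kr
  127800 kr × 16% = 20448 kr

27920 kr > 20448 kr, so the regular tax governs.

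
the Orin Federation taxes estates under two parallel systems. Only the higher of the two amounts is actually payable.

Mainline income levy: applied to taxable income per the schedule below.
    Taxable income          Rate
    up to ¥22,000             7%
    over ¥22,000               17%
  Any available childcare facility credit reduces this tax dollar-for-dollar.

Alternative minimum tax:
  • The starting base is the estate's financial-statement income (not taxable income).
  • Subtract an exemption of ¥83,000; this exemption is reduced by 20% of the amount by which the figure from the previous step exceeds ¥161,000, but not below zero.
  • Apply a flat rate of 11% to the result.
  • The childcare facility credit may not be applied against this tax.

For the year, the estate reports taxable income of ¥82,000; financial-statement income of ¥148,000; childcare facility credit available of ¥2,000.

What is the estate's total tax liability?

¥9,740

Alternative minimum tax:
  Base (financial-statement income): ¥148,000
  Exemption: ¥148,000 ≤ ¥161,000, so full ¥83,000 applies
  Base: ¥148,000 − ¥83,000 = ¥65,000
  ¥65,000 × 11% = ¥7,150

Mainline income levy:
  ¥22,000 × 7% = ¥1,540
  ¥60,000 × 17% = ¥10,200
  → ¥11,740
  Less childcare facility credit ¥2,000 → ¥9,740

¥9,740 > ¥7,150, so the mainline income levy governs.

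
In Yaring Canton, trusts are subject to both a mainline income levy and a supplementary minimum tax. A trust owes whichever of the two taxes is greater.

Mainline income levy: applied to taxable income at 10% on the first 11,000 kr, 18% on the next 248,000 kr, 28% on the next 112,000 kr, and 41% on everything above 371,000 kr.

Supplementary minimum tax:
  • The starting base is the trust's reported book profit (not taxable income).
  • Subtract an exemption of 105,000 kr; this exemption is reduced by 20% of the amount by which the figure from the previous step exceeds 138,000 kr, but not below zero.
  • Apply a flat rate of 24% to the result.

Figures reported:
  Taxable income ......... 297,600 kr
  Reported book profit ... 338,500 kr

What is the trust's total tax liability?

Supplementary minimum tax:
  Base (reported book profit): 338,500 kr
  Exemption: 105,000 kr − 20% × (338,500 kr − 138,000 kr) = 105,000 kr − 40,100 kr = 64,900 kr
  Base: 338,500 kr − 64,900 kr = 273,600 kr
  273,600 kr × 24% = 65,664 kr

Mainline income levy:
  11,000 kr × 10% = 1,100 kr
  248,000 kr × 18% = 44,640 kr
  38,600 kr × 28% = 10,808 kr
  → 56,548 kr

65,664 kr > 56,548 kr, so the supplementary minimum tax is the binding amount.

65,664 kr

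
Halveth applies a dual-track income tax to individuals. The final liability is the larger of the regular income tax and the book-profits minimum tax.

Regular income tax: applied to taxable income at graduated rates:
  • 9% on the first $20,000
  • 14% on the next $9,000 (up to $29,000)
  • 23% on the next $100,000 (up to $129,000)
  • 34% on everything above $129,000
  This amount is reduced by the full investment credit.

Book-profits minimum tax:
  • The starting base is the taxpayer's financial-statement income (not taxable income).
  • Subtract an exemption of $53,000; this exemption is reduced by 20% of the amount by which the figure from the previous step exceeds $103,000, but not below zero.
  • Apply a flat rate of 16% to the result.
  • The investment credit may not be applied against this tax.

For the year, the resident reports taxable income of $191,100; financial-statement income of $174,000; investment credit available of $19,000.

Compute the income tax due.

Regular income tax:
  $20,000 × 9% = $1,800
  $9,000 × 14% = $1,260
  $100,000 × 23% = $23,000
  $62,100 × 34% = $21,114
  → $47,174
  Less investment credit $19,000 → $28,174

Book-profits minimum tax:
  Base (financial-statement income): $174,000
  Exemption: $53,000 − 20% × ($174,000 − $103,000) = $53,000 − $14,200 = $38,800
  Base: $174,000 − $38,800 = $135,200
  $135,200 × 16% = $21,632

$28,174 > $21,632, so the regular income tax governs.

$28,174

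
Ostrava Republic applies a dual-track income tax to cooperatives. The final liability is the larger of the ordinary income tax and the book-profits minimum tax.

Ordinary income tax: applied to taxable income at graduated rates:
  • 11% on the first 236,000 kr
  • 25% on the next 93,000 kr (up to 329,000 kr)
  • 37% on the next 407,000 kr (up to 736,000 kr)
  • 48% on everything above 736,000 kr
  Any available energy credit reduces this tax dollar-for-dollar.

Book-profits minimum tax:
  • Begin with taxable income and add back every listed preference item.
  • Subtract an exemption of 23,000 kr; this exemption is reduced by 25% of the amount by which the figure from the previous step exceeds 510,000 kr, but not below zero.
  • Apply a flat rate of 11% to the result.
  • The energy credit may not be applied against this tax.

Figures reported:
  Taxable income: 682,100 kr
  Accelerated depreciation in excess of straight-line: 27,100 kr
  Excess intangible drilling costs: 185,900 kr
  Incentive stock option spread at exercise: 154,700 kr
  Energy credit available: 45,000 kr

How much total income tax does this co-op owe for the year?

134,857 kr

Ordinary income tax:
  236,000 kr × 11% = 25,960 kr
  93,000 kr × 25% = 23,250 kr
  353,100 kr × 37% = 130,647 kr
  → 179,857 kr
  Less energy credit 45,000 kr → 134,857 kr

Book-profits minimum tax:
  Adjusted income: 682,100 kr + 27,100 kr + 185,900 kr + 154,700 kr = 1,049,800 kr
  Exemption: 25% × (1,049,800 kr − 510,000 kr) = 134,950 kr ≥ 23,000 kr, so the exemption is fully phased out
  Base: 1,049,800 kr − 0 kr = 1,049,800 kr
  1,049,800 kr × 11% = 115,478 kr

134,857 kr > 115,478 kr, so the ordinary income tax governs.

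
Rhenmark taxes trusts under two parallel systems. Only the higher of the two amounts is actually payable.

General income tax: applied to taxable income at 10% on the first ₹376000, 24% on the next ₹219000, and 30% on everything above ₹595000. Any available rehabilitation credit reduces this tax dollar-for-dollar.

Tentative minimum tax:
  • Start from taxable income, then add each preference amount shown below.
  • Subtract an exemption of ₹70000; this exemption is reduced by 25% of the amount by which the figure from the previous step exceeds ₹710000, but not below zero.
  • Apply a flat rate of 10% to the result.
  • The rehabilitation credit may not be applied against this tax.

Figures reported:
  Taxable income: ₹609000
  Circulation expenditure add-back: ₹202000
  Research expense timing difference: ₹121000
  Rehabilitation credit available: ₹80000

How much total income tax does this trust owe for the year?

Tentative minimum tax:
  Adjusted income: ₹609000 + ₹202000 + ₹121000 = ₹932000
  Exemption: ₹70000 − 25% × (₹932000 − ₹710000) = ₹70000 − ₹55500 = ₹14500
  Base: ₹932000 − ₹14500 = ₹917500
  ₹917500 × 10% = ₹91750

General income tax:
  ₹376000 × 10% = ₹37600
  ₹219000 × 24% = ₹52560
  ₹14000 × 30% = ₹4200
  → ₹94360
  Less rehabilitation credit ₹80000 → ₹14360

₹91750 > ₹14360, so the tentative minimum tax is the binding amount.

₹91750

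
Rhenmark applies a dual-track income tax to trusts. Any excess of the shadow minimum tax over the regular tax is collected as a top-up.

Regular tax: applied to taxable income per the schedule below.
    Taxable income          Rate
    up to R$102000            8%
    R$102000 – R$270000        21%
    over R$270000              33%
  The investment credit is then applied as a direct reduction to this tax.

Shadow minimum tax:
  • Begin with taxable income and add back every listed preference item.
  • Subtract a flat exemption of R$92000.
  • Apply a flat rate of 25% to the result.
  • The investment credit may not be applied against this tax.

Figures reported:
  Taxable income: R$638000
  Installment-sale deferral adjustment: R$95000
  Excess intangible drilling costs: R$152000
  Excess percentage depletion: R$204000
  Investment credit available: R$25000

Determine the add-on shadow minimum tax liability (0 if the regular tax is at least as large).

Regular tax:
  R$102000 × 8% = R$8160
  R$168000 × 21% = R$35280
  R$368000 × 33% = R$121440
  → R$164880
  Less investment credit R$25000 → R$139880

Shadow minimum tax:
  Adjusted income: R$638000 + R$95000 + R$152000 + R$204000 = R$1089000
  Less exemption R$92000 → base R$997000
  R$997000 × 25% = R$249250

Excess of shadow minimum tax over regular tax: R$249250 − R$139880 = R$109370.

R$109370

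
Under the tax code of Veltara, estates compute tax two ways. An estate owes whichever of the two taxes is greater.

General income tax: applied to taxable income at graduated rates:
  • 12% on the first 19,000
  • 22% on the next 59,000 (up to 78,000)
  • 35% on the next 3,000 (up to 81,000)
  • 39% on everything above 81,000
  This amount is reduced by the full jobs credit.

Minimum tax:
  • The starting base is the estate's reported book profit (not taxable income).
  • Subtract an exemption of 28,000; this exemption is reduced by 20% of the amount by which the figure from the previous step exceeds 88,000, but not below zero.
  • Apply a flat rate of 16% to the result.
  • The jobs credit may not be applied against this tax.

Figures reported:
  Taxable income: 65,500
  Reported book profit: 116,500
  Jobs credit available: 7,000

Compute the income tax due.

Minimum tax:
  Base (reported book profit): 116,500
  Exemption: 28,000 − 20% × (116,500 − 88,000) = 28,000 − 5,700 = 22,300
  Base: 116,500 − 22,300 = 94,200
  94,200 × 16% = 15,072

General income tax:
  19,000 × 12% = 2,280
  46,500 × 22% = 10,230
  → 12,510
  Less jobs credit 7,000 → 5,510

15,072 > 5,510, so the minimum tax is the binding amount.

15,072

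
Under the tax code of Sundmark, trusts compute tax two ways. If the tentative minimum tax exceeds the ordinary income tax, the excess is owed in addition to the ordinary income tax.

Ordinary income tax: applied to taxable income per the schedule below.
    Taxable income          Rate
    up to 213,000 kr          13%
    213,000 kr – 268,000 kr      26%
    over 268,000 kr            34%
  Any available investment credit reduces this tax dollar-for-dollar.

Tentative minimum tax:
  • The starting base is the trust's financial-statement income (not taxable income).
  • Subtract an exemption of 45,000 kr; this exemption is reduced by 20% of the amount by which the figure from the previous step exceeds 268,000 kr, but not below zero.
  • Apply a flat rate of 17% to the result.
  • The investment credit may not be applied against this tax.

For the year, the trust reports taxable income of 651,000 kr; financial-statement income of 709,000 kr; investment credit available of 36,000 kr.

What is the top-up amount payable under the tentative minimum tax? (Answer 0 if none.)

Tentative minimum tax:
  Base (financial-statement income): 709,000 kr
  Exemption: 20% × (709,000 kr − 268,000 kr) = 88,200 kr ≥ 45,000 kr, so the exemption is fully phased out
  Base: 709,000 kr − 0 kr = 709,000 kr
  709,000 kr × 17% = 120,530 kr

Ordinary income tax:
  213,000 kr × 13% = 27,690 kr
  55,000 kr × 26% = 14,300 kr
  383,000 kr × 34% = 130,220 kr
  → 172,210 kr
  Less investment credit 36,000 kr → 136,210 kr

120,530 kr ≤ 136,210 kr, so no add-on is due.

0 kr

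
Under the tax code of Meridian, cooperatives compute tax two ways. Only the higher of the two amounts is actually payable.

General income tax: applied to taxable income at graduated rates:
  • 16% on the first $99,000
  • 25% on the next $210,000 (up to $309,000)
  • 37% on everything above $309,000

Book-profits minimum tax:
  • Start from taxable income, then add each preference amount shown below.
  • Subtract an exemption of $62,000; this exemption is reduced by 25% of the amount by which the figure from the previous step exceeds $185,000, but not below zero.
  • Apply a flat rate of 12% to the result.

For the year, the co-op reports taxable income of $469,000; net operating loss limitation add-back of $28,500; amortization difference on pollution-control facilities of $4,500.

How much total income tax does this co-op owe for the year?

Book-profits minimum tax:
  Adjusted income: $469,000 + $28,500 + $4,500 = $502,000
  Exemption: 25% × ($502,000 − $185,000) = $79,250 ≥ $62,000, so the exemption is fully phased out
  Base: $502,000 − $0 = $502,000
  $502,000 × 12% = $60,240

General income tax:
  $99,000 × 16% = $15,840
  $210,000 × 25% = $52,500
  $160,000 × 37% = $59,200
  → $127,540

$127,540 > $60,240, so the general income tax governs.

$127,540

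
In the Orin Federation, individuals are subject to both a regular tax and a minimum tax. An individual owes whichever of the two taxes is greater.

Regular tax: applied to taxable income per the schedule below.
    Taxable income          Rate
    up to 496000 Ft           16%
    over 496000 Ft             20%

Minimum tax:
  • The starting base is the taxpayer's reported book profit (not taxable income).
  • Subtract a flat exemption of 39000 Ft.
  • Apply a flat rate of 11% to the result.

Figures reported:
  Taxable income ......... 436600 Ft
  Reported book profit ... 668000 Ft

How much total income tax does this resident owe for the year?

Regular tax:
  436600 Ft × 16% = 69856 Ft

Minimum tax:
  Base (reported book profit): 668000 Ft
  Less exemption 39000 Ft → base 629000 Ft
  629000 Ft × 11% = 69190 Ft

69856 Ft > 69190 Ft, so the regular tax governs.

69856 Ft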